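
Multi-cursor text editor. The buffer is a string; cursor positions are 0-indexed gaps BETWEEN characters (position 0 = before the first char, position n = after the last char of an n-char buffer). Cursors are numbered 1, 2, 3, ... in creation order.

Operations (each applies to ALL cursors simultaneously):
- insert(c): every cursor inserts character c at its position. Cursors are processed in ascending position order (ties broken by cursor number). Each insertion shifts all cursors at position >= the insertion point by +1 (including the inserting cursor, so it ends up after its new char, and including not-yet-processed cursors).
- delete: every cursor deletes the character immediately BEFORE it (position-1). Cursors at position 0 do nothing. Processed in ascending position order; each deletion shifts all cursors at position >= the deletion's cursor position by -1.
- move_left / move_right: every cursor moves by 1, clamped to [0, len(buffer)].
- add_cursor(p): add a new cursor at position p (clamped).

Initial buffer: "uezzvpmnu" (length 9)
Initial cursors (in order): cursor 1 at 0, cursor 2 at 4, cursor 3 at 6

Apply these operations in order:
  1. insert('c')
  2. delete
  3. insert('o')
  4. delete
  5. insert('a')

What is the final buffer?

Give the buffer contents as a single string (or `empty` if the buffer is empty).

Answer: auezzavpamnu

Derivation:
After op 1 (insert('c')): buffer="cuezzcvpcmnu" (len 12), cursors c1@1 c2@6 c3@9, authorship 1....2..3...
After op 2 (delete): buffer="uezzvpmnu" (len 9), cursors c1@0 c2@4 c3@6, authorship .........
After op 3 (insert('o')): buffer="ouezzovpomnu" (len 12), cursors c1@1 c2@6 c3@9, authorship 1....2..3...
After op 4 (delete): buffer="uezzvpmnu" (len 9), cursors c1@0 c2@4 c3@6, authorship .........
After op 5 (insert('a')): buffer="auezzavpamnu" (len 12), cursors c1@1 c2@6 c3@9, authorship 1....2..3...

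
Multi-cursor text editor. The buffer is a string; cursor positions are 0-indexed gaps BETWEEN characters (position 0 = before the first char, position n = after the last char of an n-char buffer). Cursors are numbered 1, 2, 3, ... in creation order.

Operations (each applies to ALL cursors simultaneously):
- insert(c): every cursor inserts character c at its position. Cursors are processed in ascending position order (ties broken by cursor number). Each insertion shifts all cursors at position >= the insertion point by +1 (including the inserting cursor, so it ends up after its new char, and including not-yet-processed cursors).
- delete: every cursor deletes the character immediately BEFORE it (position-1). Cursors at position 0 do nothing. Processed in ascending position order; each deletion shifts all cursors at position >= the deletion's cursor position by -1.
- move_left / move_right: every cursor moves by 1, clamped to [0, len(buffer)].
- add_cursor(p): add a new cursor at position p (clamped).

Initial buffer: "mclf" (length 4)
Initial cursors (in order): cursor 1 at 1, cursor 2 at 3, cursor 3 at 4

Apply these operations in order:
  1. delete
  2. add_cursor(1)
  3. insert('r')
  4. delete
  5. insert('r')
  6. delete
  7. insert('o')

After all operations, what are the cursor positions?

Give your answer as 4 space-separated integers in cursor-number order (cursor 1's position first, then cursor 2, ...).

Answer: 1 5 5 5

Derivation:
After op 1 (delete): buffer="c" (len 1), cursors c1@0 c2@1 c3@1, authorship .
After op 2 (add_cursor(1)): buffer="c" (len 1), cursors c1@0 c2@1 c3@1 c4@1, authorship .
After op 3 (insert('r')): buffer="rcrrr" (len 5), cursors c1@1 c2@5 c3@5 c4@5, authorship 1.234
After op 4 (delete): buffer="c" (len 1), cursors c1@0 c2@1 c3@1 c4@1, authorship .
After op 5 (insert('r')): buffer="rcrrr" (len 5), cursors c1@1 c2@5 c3@5 c4@5, authorship 1.234
After op 6 (delete): buffer="c" (len 1), cursors c1@0 c2@1 c3@1 c4@1, authorship .
After op 7 (insert('o')): buffer="ocooo" (len 5), cursors c1@1 c2@5 c3@5 c4@5, authorship 1.234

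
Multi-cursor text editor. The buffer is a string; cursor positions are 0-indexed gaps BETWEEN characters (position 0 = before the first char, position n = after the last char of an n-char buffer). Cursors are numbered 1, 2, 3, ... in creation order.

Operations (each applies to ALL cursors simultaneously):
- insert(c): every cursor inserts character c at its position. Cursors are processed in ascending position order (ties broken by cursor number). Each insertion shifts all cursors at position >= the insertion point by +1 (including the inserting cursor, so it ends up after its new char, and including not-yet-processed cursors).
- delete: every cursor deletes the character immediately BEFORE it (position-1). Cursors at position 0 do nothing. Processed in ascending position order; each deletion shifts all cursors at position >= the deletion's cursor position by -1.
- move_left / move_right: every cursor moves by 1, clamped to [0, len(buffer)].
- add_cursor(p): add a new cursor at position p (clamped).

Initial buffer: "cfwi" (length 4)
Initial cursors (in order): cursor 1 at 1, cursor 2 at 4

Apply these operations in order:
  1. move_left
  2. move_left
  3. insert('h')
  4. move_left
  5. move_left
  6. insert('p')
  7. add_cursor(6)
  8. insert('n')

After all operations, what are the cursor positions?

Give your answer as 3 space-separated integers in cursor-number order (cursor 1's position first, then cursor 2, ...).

After op 1 (move_left): buffer="cfwi" (len 4), cursors c1@0 c2@3, authorship ....
After op 2 (move_left): buffer="cfwi" (len 4), cursors c1@0 c2@2, authorship ....
After op 3 (insert('h')): buffer="hcfhwi" (len 6), cursors c1@1 c2@4, authorship 1..2..
After op 4 (move_left): buffer="hcfhwi" (len 6), cursors c1@0 c2@3, authorship 1..2..
After op 5 (move_left): buffer="hcfhwi" (len 6), cursors c1@0 c2@2, authorship 1..2..
After op 6 (insert('p')): buffer="phcpfhwi" (len 8), cursors c1@1 c2@4, authorship 11.2.2..
After op 7 (add_cursor(6)): buffer="phcpfhwi" (len 8), cursors c1@1 c2@4 c3@6, authorship 11.2.2..
After op 8 (insert('n')): buffer="pnhcpnfhnwi" (len 11), cursors c1@2 c2@6 c3@9, authorship 111.22.23..

Answer: 2 6 9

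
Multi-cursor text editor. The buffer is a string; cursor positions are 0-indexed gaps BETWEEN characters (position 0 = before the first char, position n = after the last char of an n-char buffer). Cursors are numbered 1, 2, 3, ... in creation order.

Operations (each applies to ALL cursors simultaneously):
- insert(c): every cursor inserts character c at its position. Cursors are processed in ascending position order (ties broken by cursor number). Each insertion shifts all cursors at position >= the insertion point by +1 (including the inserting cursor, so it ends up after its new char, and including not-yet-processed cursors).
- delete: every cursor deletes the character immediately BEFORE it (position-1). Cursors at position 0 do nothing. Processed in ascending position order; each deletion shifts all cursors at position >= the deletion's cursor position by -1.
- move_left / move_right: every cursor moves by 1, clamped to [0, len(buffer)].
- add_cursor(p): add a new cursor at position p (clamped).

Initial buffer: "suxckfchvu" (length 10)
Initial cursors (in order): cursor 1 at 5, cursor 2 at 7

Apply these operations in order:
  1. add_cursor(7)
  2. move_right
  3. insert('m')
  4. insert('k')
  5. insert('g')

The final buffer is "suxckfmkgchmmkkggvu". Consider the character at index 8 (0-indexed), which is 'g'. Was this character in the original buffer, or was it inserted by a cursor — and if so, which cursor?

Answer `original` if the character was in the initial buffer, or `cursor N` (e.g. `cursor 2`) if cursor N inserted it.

Answer: cursor 1

Derivation:
After op 1 (add_cursor(7)): buffer="suxckfchvu" (len 10), cursors c1@5 c2@7 c3@7, authorship ..........
After op 2 (move_right): buffer="suxckfchvu" (len 10), cursors c1@6 c2@8 c3@8, authorship ..........
After op 3 (insert('m')): buffer="suxckfmchmmvu" (len 13), cursors c1@7 c2@11 c3@11, authorship ......1..23..
After op 4 (insert('k')): buffer="suxckfmkchmmkkvu" (len 16), cursors c1@8 c2@14 c3@14, authorship ......11..2323..
After op 5 (insert('g')): buffer="suxckfmkgchmmkkggvu" (len 19), cursors c1@9 c2@17 c3@17, authorship ......111..232323..
Authorship (.=original, N=cursor N): . . . . . . 1 1 1 . . 2 3 2 3 2 3 . .
Index 8: author = 1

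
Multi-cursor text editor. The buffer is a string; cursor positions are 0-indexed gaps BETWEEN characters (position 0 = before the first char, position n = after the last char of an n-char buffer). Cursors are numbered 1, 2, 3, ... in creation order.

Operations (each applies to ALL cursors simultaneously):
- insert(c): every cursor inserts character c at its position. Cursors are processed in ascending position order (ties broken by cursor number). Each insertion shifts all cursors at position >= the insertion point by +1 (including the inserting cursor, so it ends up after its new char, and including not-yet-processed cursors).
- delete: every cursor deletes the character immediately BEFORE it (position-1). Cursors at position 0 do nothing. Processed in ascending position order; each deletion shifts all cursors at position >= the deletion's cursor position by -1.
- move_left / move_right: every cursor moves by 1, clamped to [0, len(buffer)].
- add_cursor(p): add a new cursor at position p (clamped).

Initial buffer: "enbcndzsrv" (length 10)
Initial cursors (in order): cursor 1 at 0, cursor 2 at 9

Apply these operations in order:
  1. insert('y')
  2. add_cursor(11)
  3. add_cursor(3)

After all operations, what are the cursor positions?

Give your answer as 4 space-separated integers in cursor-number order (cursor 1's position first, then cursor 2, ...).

After op 1 (insert('y')): buffer="yenbcndzsryv" (len 12), cursors c1@1 c2@11, authorship 1.........2.
After op 2 (add_cursor(11)): buffer="yenbcndzsryv" (len 12), cursors c1@1 c2@11 c3@11, authorship 1.........2.
After op 3 (add_cursor(3)): buffer="yenbcndzsryv" (len 12), cursors c1@1 c4@3 c2@11 c3@11, authorship 1.........2.

Answer: 1 11 11 3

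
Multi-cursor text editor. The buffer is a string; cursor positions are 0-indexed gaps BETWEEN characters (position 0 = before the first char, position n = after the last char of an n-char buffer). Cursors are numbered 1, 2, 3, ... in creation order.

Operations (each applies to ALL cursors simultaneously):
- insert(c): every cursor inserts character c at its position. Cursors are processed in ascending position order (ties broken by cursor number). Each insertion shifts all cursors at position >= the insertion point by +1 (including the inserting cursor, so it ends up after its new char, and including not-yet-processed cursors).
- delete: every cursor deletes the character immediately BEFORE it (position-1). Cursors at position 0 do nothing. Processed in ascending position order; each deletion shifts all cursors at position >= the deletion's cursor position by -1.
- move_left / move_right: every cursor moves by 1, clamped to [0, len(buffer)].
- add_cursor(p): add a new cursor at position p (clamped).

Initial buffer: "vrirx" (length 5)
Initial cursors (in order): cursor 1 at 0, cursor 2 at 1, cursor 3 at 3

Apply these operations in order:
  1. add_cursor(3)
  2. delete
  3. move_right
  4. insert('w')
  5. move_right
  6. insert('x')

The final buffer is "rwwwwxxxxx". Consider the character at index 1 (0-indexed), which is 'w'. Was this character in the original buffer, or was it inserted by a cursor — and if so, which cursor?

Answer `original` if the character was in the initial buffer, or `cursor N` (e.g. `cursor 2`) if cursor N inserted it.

After op 1 (add_cursor(3)): buffer="vrirx" (len 5), cursors c1@0 c2@1 c3@3 c4@3, authorship .....
After op 2 (delete): buffer="rx" (len 2), cursors c1@0 c2@0 c3@0 c4@0, authorship ..
After op 3 (move_right): buffer="rx" (len 2), cursors c1@1 c2@1 c3@1 c4@1, authorship ..
After op 4 (insert('w')): buffer="rwwwwx" (len 6), cursors c1@5 c2@5 c3@5 c4@5, authorship .1234.
After op 5 (move_right): buffer="rwwwwx" (len 6), cursors c1@6 c2@6 c3@6 c4@6, authorship .1234.
After op 6 (insert('x')): buffer="rwwwwxxxxx" (len 10), cursors c1@10 c2@10 c3@10 c4@10, authorship .1234.1234
Authorship (.=original, N=cursor N): . 1 2 3 4 . 1 2 3 4
Index 1: author = 1

Answer: cursor 1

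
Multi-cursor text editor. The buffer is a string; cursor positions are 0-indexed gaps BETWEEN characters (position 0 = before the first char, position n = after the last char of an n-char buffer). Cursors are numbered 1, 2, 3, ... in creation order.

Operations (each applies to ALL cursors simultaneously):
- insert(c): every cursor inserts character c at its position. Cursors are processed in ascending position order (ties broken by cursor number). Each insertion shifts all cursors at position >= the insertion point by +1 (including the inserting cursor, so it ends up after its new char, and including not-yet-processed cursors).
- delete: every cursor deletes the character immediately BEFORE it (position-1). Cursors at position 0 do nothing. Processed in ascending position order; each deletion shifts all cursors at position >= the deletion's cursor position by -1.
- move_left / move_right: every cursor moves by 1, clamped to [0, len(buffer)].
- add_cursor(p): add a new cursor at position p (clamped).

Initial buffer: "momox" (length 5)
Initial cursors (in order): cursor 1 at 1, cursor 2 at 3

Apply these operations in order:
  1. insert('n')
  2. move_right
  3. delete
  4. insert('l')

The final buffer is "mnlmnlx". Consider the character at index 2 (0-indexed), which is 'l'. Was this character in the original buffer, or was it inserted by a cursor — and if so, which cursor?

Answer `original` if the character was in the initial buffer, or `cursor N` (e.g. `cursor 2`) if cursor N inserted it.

After op 1 (insert('n')): buffer="mnomnox" (len 7), cursors c1@2 c2@5, authorship .1..2..
After op 2 (move_right): buffer="mnomnox" (len 7), cursors c1@3 c2@6, authorship .1..2..
After op 3 (delete): buffer="mnmnx" (len 5), cursors c1@2 c2@4, authorship .1.2.
After op 4 (insert('l')): buffer="mnlmnlx" (len 7), cursors c1@3 c2@6, authorship .11.22.
Authorship (.=original, N=cursor N): . 1 1 . 2 2 .
Index 2: author = 1

Answer: cursor 1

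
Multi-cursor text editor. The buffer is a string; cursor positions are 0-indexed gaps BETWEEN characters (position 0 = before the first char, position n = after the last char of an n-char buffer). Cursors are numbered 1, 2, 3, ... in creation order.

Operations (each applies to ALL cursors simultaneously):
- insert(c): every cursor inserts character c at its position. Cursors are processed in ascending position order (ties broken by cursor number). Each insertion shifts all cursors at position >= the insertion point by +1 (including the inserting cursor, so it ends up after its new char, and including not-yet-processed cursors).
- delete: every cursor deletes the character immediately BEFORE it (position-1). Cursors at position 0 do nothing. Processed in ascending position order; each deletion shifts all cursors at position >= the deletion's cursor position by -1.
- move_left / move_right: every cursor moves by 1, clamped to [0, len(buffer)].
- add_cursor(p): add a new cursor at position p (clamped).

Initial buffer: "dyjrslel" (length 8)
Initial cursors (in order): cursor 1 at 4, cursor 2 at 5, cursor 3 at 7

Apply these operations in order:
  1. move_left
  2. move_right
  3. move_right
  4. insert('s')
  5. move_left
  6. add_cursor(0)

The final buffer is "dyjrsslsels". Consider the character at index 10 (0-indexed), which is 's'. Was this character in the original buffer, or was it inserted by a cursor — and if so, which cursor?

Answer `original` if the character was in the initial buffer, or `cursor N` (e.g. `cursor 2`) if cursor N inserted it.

Answer: cursor 3

Derivation:
After op 1 (move_left): buffer="dyjrslel" (len 8), cursors c1@3 c2@4 c3@6, authorship ........
After op 2 (move_right): buffer="dyjrslel" (len 8), cursors c1@4 c2@5 c3@7, authorship ........
After op 3 (move_right): buffer="dyjrslel" (len 8), cursors c1@5 c2@6 c3@8, authorship ........
After op 4 (insert('s')): buffer="dyjrsslsels" (len 11), cursors c1@6 c2@8 c3@11, authorship .....1.2..3
After op 5 (move_left): buffer="dyjrsslsels" (len 11), cursors c1@5 c2@7 c3@10, authorship .....1.2..3
After op 6 (add_cursor(0)): buffer="dyjrsslsels" (len 11), cursors c4@0 c1@5 c2@7 c3@10, authorship .....1.2..3
Authorship (.=original, N=cursor N): . . . . . 1 . 2 . . 3
Index 10: author = 3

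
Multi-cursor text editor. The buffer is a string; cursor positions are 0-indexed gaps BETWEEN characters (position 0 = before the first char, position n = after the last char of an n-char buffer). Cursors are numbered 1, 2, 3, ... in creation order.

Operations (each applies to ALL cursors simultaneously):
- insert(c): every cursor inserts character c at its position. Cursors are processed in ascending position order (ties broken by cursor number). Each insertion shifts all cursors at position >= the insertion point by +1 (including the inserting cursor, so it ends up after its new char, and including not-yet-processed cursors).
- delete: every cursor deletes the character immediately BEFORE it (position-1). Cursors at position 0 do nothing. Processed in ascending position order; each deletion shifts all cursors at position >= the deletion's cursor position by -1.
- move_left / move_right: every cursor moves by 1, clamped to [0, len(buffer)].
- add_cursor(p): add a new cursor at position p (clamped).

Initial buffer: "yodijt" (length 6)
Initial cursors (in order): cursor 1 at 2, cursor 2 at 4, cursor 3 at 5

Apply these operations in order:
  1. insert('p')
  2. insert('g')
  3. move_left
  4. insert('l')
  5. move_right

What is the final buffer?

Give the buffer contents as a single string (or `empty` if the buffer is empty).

Answer: yoplgdiplgjplgt

Derivation:
After op 1 (insert('p')): buffer="yopdipjpt" (len 9), cursors c1@3 c2@6 c3@8, authorship ..1..2.3.
After op 2 (insert('g')): buffer="yopgdipgjpgt" (len 12), cursors c1@4 c2@8 c3@11, authorship ..11..22.33.
After op 3 (move_left): buffer="yopgdipgjpgt" (len 12), cursors c1@3 c2@7 c3@10, authorship ..11..22.33.
After op 4 (insert('l')): buffer="yoplgdiplgjplgt" (len 15), cursors c1@4 c2@9 c3@13, authorship ..111..222.333.
After op 5 (move_right): buffer="yoplgdiplgjplgt" (len 15), cursors c1@5 c2@10 c3@14, authorship ..111..222.333.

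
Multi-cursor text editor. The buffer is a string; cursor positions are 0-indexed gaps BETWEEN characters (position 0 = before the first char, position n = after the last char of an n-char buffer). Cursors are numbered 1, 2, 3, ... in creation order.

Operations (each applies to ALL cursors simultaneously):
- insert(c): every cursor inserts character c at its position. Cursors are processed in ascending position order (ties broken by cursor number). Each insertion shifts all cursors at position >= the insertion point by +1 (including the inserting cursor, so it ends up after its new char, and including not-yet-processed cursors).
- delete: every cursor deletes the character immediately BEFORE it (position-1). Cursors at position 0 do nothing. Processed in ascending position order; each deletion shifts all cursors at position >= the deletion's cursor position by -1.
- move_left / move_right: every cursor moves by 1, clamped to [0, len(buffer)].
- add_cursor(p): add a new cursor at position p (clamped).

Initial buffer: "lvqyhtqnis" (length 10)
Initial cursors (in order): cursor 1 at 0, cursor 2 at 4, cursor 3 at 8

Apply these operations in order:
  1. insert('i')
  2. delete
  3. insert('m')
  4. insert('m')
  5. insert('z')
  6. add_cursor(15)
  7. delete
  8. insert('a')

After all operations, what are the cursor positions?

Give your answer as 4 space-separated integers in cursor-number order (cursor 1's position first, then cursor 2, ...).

After op 1 (insert('i')): buffer="ilvqyihtqniis" (len 13), cursors c1@1 c2@6 c3@11, authorship 1....2....3..
After op 2 (delete): buffer="lvqyhtqnis" (len 10), cursors c1@0 c2@4 c3@8, authorship ..........
After op 3 (insert('m')): buffer="mlvqymhtqnmis" (len 13), cursors c1@1 c2@6 c3@11, authorship 1....2....3..
After op 4 (insert('m')): buffer="mmlvqymmhtqnmmis" (len 16), cursors c1@2 c2@8 c3@14, authorship 11....22....33..
After op 5 (insert('z')): buffer="mmzlvqymmzhtqnmmzis" (len 19), cursors c1@3 c2@10 c3@17, authorship 111....222....333..
After op 6 (add_cursor(15)): buffer="mmzlvqymmzhtqnmmzis" (len 19), cursors c1@3 c2@10 c4@15 c3@17, authorship 111....222....333..
After op 7 (delete): buffer="mmlvqymmhtqnmis" (len 15), cursors c1@2 c2@8 c4@12 c3@13, authorship 11....22....3..
After op 8 (insert('a')): buffer="mmalvqymmahtqnamais" (len 19), cursors c1@3 c2@10 c4@15 c3@17, authorship 111....222....433..

Answer: 3 10 17 15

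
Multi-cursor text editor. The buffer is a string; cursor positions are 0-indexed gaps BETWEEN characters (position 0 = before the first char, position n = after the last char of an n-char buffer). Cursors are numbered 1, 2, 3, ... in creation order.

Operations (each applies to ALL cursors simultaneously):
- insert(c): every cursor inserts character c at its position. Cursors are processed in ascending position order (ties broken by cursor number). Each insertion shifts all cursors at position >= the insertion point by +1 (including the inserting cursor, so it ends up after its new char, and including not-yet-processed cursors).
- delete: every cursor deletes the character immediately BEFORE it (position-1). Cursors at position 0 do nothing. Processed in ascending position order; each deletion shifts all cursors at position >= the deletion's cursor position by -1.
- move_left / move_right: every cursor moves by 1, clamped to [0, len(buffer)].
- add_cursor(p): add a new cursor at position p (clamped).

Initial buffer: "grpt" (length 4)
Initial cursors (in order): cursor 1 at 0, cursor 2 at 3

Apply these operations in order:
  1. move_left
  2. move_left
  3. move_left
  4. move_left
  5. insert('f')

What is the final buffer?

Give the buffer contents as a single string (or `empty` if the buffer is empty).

Answer: ffgrpt

Derivation:
After op 1 (move_left): buffer="grpt" (len 4), cursors c1@0 c2@2, authorship ....
After op 2 (move_left): buffer="grpt" (len 4), cursors c1@0 c2@1, authorship ....
After op 3 (move_left): buffer="grpt" (len 4), cursors c1@0 c2@0, authorship ....
After op 4 (move_left): buffer="grpt" (len 4), cursors c1@0 c2@0, authorship ....
After op 5 (insert('f')): buffer="ffgrpt" (len 6), cursors c1@2 c2@2, authorship 12....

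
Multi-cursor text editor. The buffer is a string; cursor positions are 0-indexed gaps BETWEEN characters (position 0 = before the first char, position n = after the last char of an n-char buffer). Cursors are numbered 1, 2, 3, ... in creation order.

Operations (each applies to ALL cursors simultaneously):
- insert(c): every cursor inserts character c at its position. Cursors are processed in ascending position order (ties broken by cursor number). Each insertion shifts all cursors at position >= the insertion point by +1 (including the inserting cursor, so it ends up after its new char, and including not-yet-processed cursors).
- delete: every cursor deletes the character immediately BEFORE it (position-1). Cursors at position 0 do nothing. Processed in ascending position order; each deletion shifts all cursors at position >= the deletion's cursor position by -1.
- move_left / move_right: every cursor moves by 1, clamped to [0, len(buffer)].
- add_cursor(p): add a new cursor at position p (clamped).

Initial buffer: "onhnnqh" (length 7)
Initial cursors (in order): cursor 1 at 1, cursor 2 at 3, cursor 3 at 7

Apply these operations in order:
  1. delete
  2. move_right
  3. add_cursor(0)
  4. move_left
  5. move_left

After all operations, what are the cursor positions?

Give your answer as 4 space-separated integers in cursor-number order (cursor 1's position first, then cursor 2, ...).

After op 1 (delete): buffer="nnnq" (len 4), cursors c1@0 c2@1 c3@4, authorship ....
After op 2 (move_right): buffer="nnnq" (len 4), cursors c1@1 c2@2 c3@4, authorship ....
After op 3 (add_cursor(0)): buffer="nnnq" (len 4), cursors c4@0 c1@1 c2@2 c3@4, authorship ....
After op 4 (move_left): buffer="nnnq" (len 4), cursors c1@0 c4@0 c2@1 c3@3, authorship ....
After op 5 (move_left): buffer="nnnq" (len 4), cursors c1@0 c2@0 c4@0 c3@2, authorship ....

Answer: 0 0 2 0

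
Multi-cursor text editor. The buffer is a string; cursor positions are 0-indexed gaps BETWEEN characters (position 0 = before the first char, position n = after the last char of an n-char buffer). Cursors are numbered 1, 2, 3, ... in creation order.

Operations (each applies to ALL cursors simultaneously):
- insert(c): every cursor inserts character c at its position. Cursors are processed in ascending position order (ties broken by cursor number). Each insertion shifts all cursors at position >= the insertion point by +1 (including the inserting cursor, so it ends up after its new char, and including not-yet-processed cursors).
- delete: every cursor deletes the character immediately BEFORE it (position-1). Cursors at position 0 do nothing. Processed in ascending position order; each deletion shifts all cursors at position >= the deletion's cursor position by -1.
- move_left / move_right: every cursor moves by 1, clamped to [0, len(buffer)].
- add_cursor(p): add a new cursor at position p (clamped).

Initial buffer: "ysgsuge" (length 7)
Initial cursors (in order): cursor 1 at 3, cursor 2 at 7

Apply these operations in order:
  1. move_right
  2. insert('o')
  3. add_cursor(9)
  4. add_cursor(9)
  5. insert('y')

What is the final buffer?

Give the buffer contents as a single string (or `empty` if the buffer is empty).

Answer: ysgsoyugeoyyy

Derivation:
After op 1 (move_right): buffer="ysgsuge" (len 7), cursors c1@4 c2@7, authorship .......
After op 2 (insert('o')): buffer="ysgsougeo" (len 9), cursors c1@5 c2@9, authorship ....1...2
After op 3 (add_cursor(9)): buffer="ysgsougeo" (len 9), cursors c1@5 c2@9 c3@9, authorship ....1...2
After op 4 (add_cursor(9)): buffer="ysgsougeo" (len 9), cursors c1@5 c2@9 c3@9 c4@9, authorship ....1...2
After op 5 (insert('y')): buffer="ysgsoyugeoyyy" (len 13), cursors c1@6 c2@13 c3@13 c4@13, authorship ....11...2234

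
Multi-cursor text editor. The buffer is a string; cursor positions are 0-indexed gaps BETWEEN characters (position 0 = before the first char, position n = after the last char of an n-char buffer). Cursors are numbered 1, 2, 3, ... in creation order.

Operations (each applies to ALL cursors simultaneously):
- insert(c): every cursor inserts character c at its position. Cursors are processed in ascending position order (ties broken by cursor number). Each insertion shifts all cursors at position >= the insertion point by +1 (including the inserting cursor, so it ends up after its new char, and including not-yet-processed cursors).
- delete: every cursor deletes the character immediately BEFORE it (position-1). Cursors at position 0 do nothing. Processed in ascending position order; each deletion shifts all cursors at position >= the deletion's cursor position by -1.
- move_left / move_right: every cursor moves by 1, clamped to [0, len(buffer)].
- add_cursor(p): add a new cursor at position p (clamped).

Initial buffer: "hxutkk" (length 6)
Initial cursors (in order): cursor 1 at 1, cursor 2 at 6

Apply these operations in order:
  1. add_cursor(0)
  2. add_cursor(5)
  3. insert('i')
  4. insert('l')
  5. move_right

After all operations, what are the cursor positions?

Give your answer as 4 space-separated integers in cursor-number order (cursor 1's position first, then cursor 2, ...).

Answer: 6 14 3 12

Derivation:
After op 1 (add_cursor(0)): buffer="hxutkk" (len 6), cursors c3@0 c1@1 c2@6, authorship ......
After op 2 (add_cursor(5)): buffer="hxutkk" (len 6), cursors c3@0 c1@1 c4@5 c2@6, authorship ......
After op 3 (insert('i')): buffer="ihixutkiki" (len 10), cursors c3@1 c1@3 c4@8 c2@10, authorship 3.1....4.2
After op 4 (insert('l')): buffer="ilhilxutkilkil" (len 14), cursors c3@2 c1@5 c4@11 c2@14, authorship 33.11....44.22
After op 5 (move_right): buffer="ilhilxutkilkil" (len 14), cursors c3@3 c1@6 c4@12 c2@14, authorship 33.11....44.22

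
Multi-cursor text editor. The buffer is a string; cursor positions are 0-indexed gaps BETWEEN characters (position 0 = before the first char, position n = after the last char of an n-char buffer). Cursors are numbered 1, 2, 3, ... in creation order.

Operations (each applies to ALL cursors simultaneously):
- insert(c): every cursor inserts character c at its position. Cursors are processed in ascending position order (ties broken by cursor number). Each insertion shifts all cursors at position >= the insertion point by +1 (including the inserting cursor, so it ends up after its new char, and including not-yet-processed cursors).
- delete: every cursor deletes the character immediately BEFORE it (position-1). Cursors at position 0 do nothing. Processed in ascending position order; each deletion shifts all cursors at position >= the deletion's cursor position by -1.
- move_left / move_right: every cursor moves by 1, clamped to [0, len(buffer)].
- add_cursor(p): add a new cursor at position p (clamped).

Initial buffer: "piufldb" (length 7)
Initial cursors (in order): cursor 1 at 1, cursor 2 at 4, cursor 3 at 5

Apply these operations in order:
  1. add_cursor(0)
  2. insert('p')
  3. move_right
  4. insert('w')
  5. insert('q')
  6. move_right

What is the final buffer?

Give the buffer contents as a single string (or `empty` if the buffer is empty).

Answer: ppwqpiwqufplwqpdwqb

Derivation:
After op 1 (add_cursor(0)): buffer="piufldb" (len 7), cursors c4@0 c1@1 c2@4 c3@5, authorship .......
After op 2 (insert('p')): buffer="pppiufplpdb" (len 11), cursors c4@1 c1@3 c2@7 c3@9, authorship 4.1...2.3..
After op 3 (move_right): buffer="pppiufplpdb" (len 11), cursors c4@2 c1@4 c2@8 c3@10, authorship 4.1...2.3..
After op 4 (insert('w')): buffer="ppwpiwufplwpdwb" (len 15), cursors c4@3 c1@6 c2@11 c3@14, authorship 4.41.1..2.23.3.
After op 5 (insert('q')): buffer="ppwqpiwqufplwqpdwqb" (len 19), cursors c4@4 c1@8 c2@14 c3@18, authorship 4.441.11..2.223.33.
After op 6 (move_right): buffer="ppwqpiwqufplwqpdwqb" (len 19), cursors c4@5 c1@9 c2@15 c3@19, authorship 4.441.11..2.223.33.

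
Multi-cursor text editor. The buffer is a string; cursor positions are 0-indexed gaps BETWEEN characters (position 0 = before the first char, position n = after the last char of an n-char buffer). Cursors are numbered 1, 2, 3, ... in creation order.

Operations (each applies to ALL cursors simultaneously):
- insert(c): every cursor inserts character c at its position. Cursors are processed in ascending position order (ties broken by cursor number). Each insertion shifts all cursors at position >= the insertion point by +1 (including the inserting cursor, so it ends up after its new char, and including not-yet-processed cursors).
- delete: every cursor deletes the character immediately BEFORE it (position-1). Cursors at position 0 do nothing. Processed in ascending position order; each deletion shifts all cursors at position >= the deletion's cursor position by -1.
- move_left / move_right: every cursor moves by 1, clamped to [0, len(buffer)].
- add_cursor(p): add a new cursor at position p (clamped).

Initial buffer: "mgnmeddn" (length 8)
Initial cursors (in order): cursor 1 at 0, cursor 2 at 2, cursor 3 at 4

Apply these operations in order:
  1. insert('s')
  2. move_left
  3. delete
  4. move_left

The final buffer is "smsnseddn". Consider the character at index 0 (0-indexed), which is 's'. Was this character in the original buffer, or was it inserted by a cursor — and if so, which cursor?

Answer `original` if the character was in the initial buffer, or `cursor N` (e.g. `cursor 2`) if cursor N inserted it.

After op 1 (insert('s')): buffer="smgsnmseddn" (len 11), cursors c1@1 c2@4 c3@7, authorship 1..2..3....
After op 2 (move_left): buffer="smgsnmseddn" (len 11), cursors c1@0 c2@3 c3@6, authorship 1..2..3....
After op 3 (delete): buffer="smsnseddn" (len 9), cursors c1@0 c2@2 c3@4, authorship 1.2.3....
After op 4 (move_left): buffer="smsnseddn" (len 9), cursors c1@0 c2@1 c3@3, authorship 1.2.3....
Authorship (.=original, N=cursor N): 1 . 2 . 3 . . . .
Index 0: author = 1

Answer: cursor 1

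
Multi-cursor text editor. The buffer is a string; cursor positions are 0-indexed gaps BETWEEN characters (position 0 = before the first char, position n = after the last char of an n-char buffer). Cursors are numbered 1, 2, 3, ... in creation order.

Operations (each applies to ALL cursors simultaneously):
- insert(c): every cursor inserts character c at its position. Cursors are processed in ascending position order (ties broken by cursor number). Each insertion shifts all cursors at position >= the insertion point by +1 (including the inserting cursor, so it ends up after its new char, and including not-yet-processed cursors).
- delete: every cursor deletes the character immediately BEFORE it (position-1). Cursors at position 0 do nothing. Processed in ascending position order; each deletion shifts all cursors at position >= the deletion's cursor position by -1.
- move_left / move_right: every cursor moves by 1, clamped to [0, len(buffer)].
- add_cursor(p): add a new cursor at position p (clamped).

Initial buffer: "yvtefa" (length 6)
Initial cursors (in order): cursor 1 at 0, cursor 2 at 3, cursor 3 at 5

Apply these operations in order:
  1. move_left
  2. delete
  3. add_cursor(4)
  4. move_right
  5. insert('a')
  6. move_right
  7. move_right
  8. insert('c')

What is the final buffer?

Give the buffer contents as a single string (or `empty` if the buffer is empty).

After op 1 (move_left): buffer="yvtefa" (len 6), cursors c1@0 c2@2 c3@4, authorship ......
After op 2 (delete): buffer="ytfa" (len 4), cursors c1@0 c2@1 c3@2, authorship ....
After op 3 (add_cursor(4)): buffer="ytfa" (len 4), cursors c1@0 c2@1 c3@2 c4@4, authorship ....
After op 4 (move_right): buffer="ytfa" (len 4), cursors c1@1 c2@2 c3@3 c4@4, authorship ....
After op 5 (insert('a')): buffer="yatafaaa" (len 8), cursors c1@2 c2@4 c3@6 c4@8, authorship .1.2.3.4
After op 6 (move_right): buffer="yatafaaa" (len 8), cursors c1@3 c2@5 c3@7 c4@8, authorship .1.2.3.4
After op 7 (move_right): buffer="yatafaaa" (len 8), cursors c1@4 c2@6 c3@8 c4@8, authorship .1.2.3.4
After op 8 (insert('c')): buffer="yatacfacaacc" (len 12), cursors c1@5 c2@8 c3@12 c4@12, authorship .1.21.32.434

Answer: yatacfacaacc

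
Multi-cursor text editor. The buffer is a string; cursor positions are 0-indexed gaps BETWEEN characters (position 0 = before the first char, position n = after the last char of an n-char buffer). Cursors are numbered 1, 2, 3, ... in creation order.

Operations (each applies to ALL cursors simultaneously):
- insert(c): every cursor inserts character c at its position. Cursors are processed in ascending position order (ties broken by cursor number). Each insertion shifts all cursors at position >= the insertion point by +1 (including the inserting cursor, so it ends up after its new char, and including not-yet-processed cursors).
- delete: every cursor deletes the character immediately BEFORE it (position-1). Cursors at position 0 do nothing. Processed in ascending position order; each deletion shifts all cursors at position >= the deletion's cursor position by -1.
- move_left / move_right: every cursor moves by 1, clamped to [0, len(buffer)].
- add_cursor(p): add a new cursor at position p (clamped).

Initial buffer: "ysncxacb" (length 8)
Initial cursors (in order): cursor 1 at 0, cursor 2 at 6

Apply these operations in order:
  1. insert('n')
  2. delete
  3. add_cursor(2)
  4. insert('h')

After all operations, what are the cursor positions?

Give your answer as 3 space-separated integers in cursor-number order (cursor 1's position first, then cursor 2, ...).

Answer: 1 9 4

Derivation:
After op 1 (insert('n')): buffer="nysncxancb" (len 10), cursors c1@1 c2@8, authorship 1......2..
After op 2 (delete): buffer="ysncxacb" (len 8), cursors c1@0 c2@6, authorship ........
After op 3 (add_cursor(2)): buffer="ysncxacb" (len 8), cursors c1@0 c3@2 c2@6, authorship ........
After op 4 (insert('h')): buffer="hyshncxahcb" (len 11), cursors c1@1 c3@4 c2@9, authorship 1..3....2..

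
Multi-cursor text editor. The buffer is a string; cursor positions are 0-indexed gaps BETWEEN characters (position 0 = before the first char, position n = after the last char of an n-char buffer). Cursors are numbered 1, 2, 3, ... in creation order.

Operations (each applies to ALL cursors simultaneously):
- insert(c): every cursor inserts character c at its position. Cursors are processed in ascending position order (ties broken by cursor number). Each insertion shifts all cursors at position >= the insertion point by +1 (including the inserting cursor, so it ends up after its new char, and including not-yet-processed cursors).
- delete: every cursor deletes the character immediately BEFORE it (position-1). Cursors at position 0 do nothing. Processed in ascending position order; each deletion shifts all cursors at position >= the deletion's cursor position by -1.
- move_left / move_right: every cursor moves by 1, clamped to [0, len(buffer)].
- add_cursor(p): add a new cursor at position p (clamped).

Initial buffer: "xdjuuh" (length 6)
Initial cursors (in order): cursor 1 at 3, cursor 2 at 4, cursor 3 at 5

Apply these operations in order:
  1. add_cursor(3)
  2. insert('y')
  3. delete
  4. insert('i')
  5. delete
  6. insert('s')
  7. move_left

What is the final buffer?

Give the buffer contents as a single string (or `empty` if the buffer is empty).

After op 1 (add_cursor(3)): buffer="xdjuuh" (len 6), cursors c1@3 c4@3 c2@4 c3@5, authorship ......
After op 2 (insert('y')): buffer="xdjyyuyuyh" (len 10), cursors c1@5 c4@5 c2@7 c3@9, authorship ...14.2.3.
After op 3 (delete): buffer="xdjuuh" (len 6), cursors c1@3 c4@3 c2@4 c3@5, authorship ......
After op 4 (insert('i')): buffer="xdjiiuiuih" (len 10), cursors c1@5 c4@5 c2@7 c3@9, authorship ...14.2.3.
After op 5 (delete): buffer="xdjuuh" (len 6), cursors c1@3 c4@3 c2@4 c3@5, authorship ......
After op 6 (insert('s')): buffer="xdjssusush" (len 10), cursors c1@5 c4@5 c2@7 c3@9, authorship ...14.2.3.
After op 7 (move_left): buffer="xdjssusush" (len 10), cursors c1@4 c4@4 c2@6 c3@8, authorship ...14.2.3.

Answer: xdjssusush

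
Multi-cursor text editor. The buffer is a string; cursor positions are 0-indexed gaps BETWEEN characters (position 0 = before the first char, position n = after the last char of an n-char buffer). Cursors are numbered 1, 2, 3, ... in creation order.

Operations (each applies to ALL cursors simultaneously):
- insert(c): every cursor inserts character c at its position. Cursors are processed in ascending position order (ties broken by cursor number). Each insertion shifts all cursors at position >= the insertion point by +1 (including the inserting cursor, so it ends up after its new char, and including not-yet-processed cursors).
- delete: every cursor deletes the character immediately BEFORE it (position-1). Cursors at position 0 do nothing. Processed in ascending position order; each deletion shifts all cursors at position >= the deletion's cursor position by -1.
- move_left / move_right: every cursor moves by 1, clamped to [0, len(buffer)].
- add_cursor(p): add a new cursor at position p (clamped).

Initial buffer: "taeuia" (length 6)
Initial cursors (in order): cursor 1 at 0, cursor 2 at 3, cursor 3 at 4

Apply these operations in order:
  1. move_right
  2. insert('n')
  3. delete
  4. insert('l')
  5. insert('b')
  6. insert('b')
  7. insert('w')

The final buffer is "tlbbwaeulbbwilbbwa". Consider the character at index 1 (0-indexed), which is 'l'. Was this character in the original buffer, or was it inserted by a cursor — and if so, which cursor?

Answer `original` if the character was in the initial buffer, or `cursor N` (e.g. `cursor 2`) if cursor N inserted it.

Answer: cursor 1

Derivation:
After op 1 (move_right): buffer="taeuia" (len 6), cursors c1@1 c2@4 c3@5, authorship ......
After op 2 (insert('n')): buffer="tnaeunina" (len 9), cursors c1@2 c2@6 c3@8, authorship .1...2.3.
After op 3 (delete): buffer="taeuia" (len 6), cursors c1@1 c2@4 c3@5, authorship ......
After op 4 (insert('l')): buffer="tlaeulila" (len 9), cursors c1@2 c2@6 c3@8, authorship .1...2.3.
After op 5 (insert('b')): buffer="tlbaeulbilba" (len 12), cursors c1@3 c2@8 c3@11, authorship .11...22.33.
After op 6 (insert('b')): buffer="tlbbaeulbbilbba" (len 15), cursors c1@4 c2@10 c3@14, authorship .111...222.333.
After op 7 (insert('w')): buffer="tlbbwaeulbbwilbbwa" (len 18), cursors c1@5 c2@12 c3@17, authorship .1111...2222.3333.
Authorship (.=original, N=cursor N): . 1 1 1 1 . . . 2 2 2 2 . 3 3 3 3 .
Index 1: author = 1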